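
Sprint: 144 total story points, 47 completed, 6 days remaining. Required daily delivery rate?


Formula: Required rate = Remaining points / Days left
Remaining = 144 - 47 = 97 points
Required rate = 97 / 6 = 16.17 points/day

16.17 points/day


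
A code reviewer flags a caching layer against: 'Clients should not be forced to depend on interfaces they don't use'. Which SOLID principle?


This describes the Interface Segregation Principle (ISP)

Interface Segregation Principle (ISP)


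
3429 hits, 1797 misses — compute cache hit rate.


Formula: hit rate = hits / (hits + misses) * 100
hit rate = 3429 / (3429 + 1797) * 100
hit rate = 3429 / 5226 * 100
hit rate = 65.61%

65.61%


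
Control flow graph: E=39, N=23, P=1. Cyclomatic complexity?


Formula: V(G) = E - N + 2P
V(G) = 39 - 23 + 2*1
V(G) = 16 + 2
V(G) = 18

18


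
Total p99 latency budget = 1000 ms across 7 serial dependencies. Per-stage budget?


Formula: per_stage = total_budget / stages
per_stage = 1000 / 7
per_stage = 142.86 ms

142.86 ms


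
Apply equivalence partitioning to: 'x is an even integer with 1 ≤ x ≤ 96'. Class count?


Constraint: even integers in [1, 96]
Class 1: x < 1 — out-of-range invalid
Class 2: x in [1,96] but odd — wrong type invalid
Class 3: x in [1,96] and even — valid
Class 4: x > 96 — out-of-range invalid
Total equivalence classes: 4

4 equivalence classes


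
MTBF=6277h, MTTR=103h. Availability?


Availability = MTBF / (MTBF + MTTR)
Availability = 6277 / (6277 + 103)
Availability = 6277 / 6380
Availability = 98.3856%

98.3856%


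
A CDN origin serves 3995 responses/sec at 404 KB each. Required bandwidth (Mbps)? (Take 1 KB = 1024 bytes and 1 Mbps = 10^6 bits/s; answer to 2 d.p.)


Formula: Mbps = payload_bytes * RPS * 8 / 1e6
Payload per request = 404 KB = 404 * 1024 = 413696 bytes
Total bytes/sec = 413696 * 3995 = 1652715520
Total bits/sec = 1652715520 * 8 = 13221724160
Mbps = 13221724160 / 1e6 = 13221.72

13221.72 Mbps


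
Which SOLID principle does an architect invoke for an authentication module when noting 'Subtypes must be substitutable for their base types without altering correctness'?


This describes the Liskov Substitution Principle (LSP)

Liskov Substitution Principle (LSP)


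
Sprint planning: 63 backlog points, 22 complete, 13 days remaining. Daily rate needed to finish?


Formula: Required rate = Remaining points / Days left
Remaining = 63 - 22 = 41 points
Required rate = 41 / 13 = 3.15 points/day

3.15 points/day


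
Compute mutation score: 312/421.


Mutation score = killed / total * 100
Mutation score = 312 / 421 * 100
Mutation score = 74.11%

74.11%


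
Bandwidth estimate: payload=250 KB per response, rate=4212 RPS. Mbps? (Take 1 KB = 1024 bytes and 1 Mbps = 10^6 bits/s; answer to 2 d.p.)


Formula: Mbps = payload_bytes * RPS * 8 / 1e6
Payload per request = 250 KB = 250 * 1024 = 256000 bytes
Total bytes/sec = 256000 * 4212 = 1078272000
Total bits/sec = 1078272000 * 8 = 8626176000
Mbps = 8626176000 / 1e6 = 8626.18

8626.18 Mbps


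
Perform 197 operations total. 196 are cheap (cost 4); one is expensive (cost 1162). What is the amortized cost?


Formula: Amortized cost = Total cost / Operations
Total cost = (196 * 4) + (1 * 1162)
Total cost = 784 + 1162 = 1946
Amortized = 1946 / 197 = 9.8782

9.8782


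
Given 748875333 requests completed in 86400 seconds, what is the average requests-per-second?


Formula: throughput = requests / seconds
throughput = 748875333 / 86400
throughput = 8667.54 requests/second

8667.54 requests/second


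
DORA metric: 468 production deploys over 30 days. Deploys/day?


Formula: deployments per day = releases / days
= 468 / 30
= 15.6 deploys/day
(equivalently, 109.2 deploys/week)

15.6 deploys/day


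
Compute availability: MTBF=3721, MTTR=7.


Availability = MTBF / (MTBF + MTTR)
Availability = 3721 / (3721 + 7)
Availability = 3721 / 3728
Availability = 99.8122%

99.8122%


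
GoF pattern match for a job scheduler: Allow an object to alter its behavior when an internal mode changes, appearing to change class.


This matches the State pattern

State


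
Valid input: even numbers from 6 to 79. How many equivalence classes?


Constraint: even integers in [6, 79]
Class 1: x < 6 — out-of-range invalid
Class 2: x in [6,79] but odd — wrong type invalid
Class 3: x in [6,79] and even — valid
Class 4: x > 79 — out-of-range invalid
Total equivalence classes: 4

4 equivalence classes


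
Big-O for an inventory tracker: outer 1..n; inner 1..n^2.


Reasoning: n times n^2
Complexity: O(n^3)

O(n^3)


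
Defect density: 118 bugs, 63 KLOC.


Defect density = defects / KLOC
Defect density = 118 / 63
Defect density = 1.873 defects/KLOC

1.873 defects/KLOC


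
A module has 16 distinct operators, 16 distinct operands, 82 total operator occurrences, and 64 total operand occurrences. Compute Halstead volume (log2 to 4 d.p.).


Formula: V = N * log2(η), where N = N1 + N2 and η = η1 + η2
η = 16 + 16 = 32
N = 82 + 64 = 146
log2(32) ≈ 5.0000
V = 146 * 5.0000 = 730.00

730.00


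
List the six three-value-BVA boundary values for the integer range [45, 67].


Range: [45, 67]
Boundaries: just below min, min, min+1, max-1, max, just above max
Values: [44, 45, 46, 66, 67, 68]

[44, 45, 46, 66, 67, 68]


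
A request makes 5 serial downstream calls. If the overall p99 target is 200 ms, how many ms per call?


Formula: per_stage = total_budget / stages
per_stage = 200 / 5
per_stage = 40.0 ms

40.0 ms


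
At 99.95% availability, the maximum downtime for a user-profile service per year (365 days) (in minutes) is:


Formula: allowed downtime = period * (100 - SLA) / 100
Period (year (365 days)) = 525600 minutes
Unavailability fraction = (100 - 99.95) / 100
Allowed downtime = 525600 * (100 - 99.95) / 100
Allowed downtime = 262.8 minutes

262.8 minutes


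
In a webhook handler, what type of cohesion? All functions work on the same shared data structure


Reasoning: Functions share data
Type: Communicational cohesion

Communicational cohesion


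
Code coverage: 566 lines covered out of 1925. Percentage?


Coverage = covered / total * 100
Coverage = 566 / 1925 * 100
Coverage = 29.4%

29.4%


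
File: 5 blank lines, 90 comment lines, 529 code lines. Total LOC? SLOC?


Total LOC = blank + comment + code
Total LOC = 5 + 90 + 529 = 624
SLOC (source only) = code = 529

Total LOC: 624, SLOC: 529


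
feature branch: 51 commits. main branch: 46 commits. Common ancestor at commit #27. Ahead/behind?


Common ancestor: commit #27
feature commits after divergence: 51 - 27 = 24
main commits after divergence: 46 - 27 = 19
feature is 24 commits ahead of main
main is 19 commits ahead of feature

feature ahead: 24, main ahead: 19


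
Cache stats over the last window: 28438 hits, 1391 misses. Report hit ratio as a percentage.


Formula: hit rate = hits / (hits + misses) * 100
hit rate = 28438 / (28438 + 1391) * 100
hit rate = 28438 / 29829 * 100
hit rate = 95.34%

95.34%


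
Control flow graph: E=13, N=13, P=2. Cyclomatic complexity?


Formula: V(G) = E - N + 2P
V(G) = 13 - 13 + 2*2
V(G) = 0 + 4
V(G) = 4

4


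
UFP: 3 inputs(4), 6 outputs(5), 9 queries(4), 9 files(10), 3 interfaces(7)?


UFP = EI*4 + EO*5 + EQ*4 + ILF*10 + EIF*7
UFP = 3*4 + 6*5 + 9*4 + 9*10 + 3*7
UFP = 12 + 30 + 36 + 90 + 21
UFP = 189

189


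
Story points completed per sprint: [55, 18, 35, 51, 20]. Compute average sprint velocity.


Formula: Avg velocity = Total points / Number of sprints
Points: [55, 18, 35, 51, 20]
Sum = 55 + 18 + 35 + 51 + 20 = 179
Avg velocity = 179 / 5 = 35.8 points/sprint

35.8 points/sprint


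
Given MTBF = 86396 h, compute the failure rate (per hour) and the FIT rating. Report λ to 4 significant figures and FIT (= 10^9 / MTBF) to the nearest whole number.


Formula: λ = 1 / MTBF; FIT = λ × 1e9 = 1e9 / MTBF
λ = 1 / 86396 ≈ 1.157e-05 failures/hour
FIT = 1e9 / 86396 ≈ 11575 failures per 1e9 hours (nearest whole number)

λ = 1.157e-05 /h, FIT = 11575


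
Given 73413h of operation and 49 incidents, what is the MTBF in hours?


Formula: MTBF = Total operating time / Number of failures
MTBF = 73413 / 49
MTBF = 1498.22 hours

1498.22 hours


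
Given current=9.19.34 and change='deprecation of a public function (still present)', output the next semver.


Current: 9.19.34
Change category: 'deprecation of a public function (still present)' → minor bump
SemVer rule: minor bump → increment MINOR, reset PATCH to 0 (MAJOR unchanged)
New: 9.20.0

9.20.0


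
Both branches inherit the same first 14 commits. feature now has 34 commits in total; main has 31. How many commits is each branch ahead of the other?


Common ancestor: commit #14
feature commits after divergence: 34 - 14 = 20
main commits after divergence: 31 - 14 = 17
feature is 20 commits ahead of main
main is 17 commits ahead of feature

feature ahead: 20, main ahead: 17


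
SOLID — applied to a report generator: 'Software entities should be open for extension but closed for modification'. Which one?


This describes the Open/Closed Principle (OCP)

Open/Closed Principle (OCP)


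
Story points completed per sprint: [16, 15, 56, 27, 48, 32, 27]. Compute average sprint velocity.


Formula: Avg velocity = Total points / Number of sprints
Points: [16, 15, 56, 27, 48, 32, 27]
Sum = 16 + 15 + 56 + 27 + 48 + 32 + 27 = 221
Avg velocity = 221 / 7 = 31.57 points/sprint

31.57 points/sprint


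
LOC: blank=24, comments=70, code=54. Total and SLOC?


Total LOC = blank + comment + code
Total LOC = 24 + 70 + 54 = 148
SLOC (source only) = code = 54

Total LOC: 148, SLOC: 54


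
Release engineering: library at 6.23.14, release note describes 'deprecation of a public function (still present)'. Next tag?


Current: 6.23.14
Change category: 'deprecation of a public function (still present)' → minor bump
SemVer rule: minor bump → increment MINOR, reset PATCH to 0 (MAJOR unchanged)
New: 6.24.0

6.24.0


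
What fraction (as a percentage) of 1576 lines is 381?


Coverage = covered / total * 100
Coverage = 381 / 1576 * 100
Coverage = 24.18%

24.18%


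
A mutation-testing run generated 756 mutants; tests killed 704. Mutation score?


Mutation score = killed / total * 100
Mutation score = 704 / 756 * 100
Mutation score = 93.12%

93.12%


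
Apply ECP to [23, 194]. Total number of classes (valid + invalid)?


Valid range: [23, 194]
Class 1: x < 23 — invalid
Class 2: 23 ≤ x ≤ 194 — valid
Class 3: x > 194 — invalid
Total equivalence classes: 3

3 equivalence classes


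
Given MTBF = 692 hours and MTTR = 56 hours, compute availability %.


Availability = MTBF / (MTBF + MTTR)
Availability = 692 / (692 + 56)
Availability = 692 / 748
Availability = 92.5134%

92.5134%


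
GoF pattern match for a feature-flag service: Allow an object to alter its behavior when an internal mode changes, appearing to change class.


This matches the State pattern

State


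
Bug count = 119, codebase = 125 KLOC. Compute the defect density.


Defect density = defects / KLOC
Defect density = 119 / 125
Defect density = 0.952 defects/KLOC

0.952 defects/KLOC


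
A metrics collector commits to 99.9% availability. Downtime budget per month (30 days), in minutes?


Formula: allowed downtime = period * (100 - SLA) / 100
Period (month (30 days)) = 43200 minutes
Unavailability fraction = (100 - 99.9) / 100
Allowed downtime = 43200 * (100 - 99.9) / 100
Allowed downtime = 43.2 minutes

43.2 minutes


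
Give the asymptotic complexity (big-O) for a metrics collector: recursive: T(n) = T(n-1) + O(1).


Reasoning: linear recursion with constant work per frame
Complexity: O(n)

O(n)


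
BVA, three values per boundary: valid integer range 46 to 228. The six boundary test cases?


Range: [46, 228]
Boundaries: just below min, min, min+1, max-1, max, just above max
Values: [45, 46, 47, 227, 228, 229]

[45, 46, 47, 227, 228, 229]


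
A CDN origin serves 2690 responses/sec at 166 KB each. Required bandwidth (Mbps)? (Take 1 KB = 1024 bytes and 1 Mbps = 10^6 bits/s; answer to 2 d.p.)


Formula: Mbps = payload_bytes * RPS * 8 / 1e6
Payload per request = 166 KB = 166 * 1024 = 169984 bytes
Total bytes/sec = 169984 * 2690 = 457256960
Total bits/sec = 457256960 * 8 = 3658055680
Mbps = 3658055680 / 1e6 = 3658.06

3658.06 Mbps


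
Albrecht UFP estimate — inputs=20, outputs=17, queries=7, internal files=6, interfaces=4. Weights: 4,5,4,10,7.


UFP = EI*4 + EO*5 + EQ*4 + ILF*10 + EIF*7
UFP = 20*4 + 17*5 + 7*4 + 6*10 + 4*7
UFP = 80 + 85 + 28 + 60 + 28
UFP = 281

281


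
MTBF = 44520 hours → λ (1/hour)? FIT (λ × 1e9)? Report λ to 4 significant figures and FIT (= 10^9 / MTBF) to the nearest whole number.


Formula: λ = 1 / MTBF; FIT = λ × 1e9 = 1e9 / MTBF
λ = 1 / 44520 ≈ 2.246e-05 failures/hour
FIT = 1e9 / 44520 ≈ 22462 failures per 1e9 hours (nearest whole number)

λ = 2.246e-05 /h, FIT = 22462


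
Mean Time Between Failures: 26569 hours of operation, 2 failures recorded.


Formula: MTBF = Total operating time / Number of failures
MTBF = 26569 / 2
MTBF = 13284.5 hours

13284.5 hours


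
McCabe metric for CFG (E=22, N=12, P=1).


Formula: V(G) = E - N + 2P
V(G) = 22 - 12 + 2*1
V(G) = 10 + 2
V(G) = 12

12


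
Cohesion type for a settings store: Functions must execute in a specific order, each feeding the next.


Reasoning: Output of one is input to next
Type: Sequential cohesion

Sequential cohesion


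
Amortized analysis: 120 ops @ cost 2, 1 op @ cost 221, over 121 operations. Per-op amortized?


Formula: Amortized cost = Total cost / Operations
Total cost = (120 * 2) + (1 * 221)
Total cost = 240 + 221 = 461
Amortized = 461 / 121 = 3.8099

3.8099


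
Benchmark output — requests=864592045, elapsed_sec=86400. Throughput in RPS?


Formula: throughput = requests / seconds
throughput = 864592045 / 86400
throughput = 10006.85 requests/second

10006.85 requests/second


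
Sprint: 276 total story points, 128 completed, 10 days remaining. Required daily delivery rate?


Formula: Required rate = Remaining points / Days left
Remaining = 276 - 128 = 148 points
Required rate = 148 / 10 = 14.8 points/day

14.8 points/day


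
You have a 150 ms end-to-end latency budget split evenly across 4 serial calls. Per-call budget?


Formula: per_stage = total_budget / stages
per_stage = 150 / 4
per_stage = 37.5 ms

37.5 ms


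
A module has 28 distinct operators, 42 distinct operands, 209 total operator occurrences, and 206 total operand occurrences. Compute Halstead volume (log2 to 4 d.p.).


Formula: V = N * log2(η), where N = N1 + N2 and η = η1 + η2
η = 28 + 42 = 70
N = 209 + 206 = 415
log2(70) ≈ 6.1293
V = 415 * 6.1293 = 2543.66

2543.66


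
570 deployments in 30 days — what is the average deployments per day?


Formula: deployments per day = releases / days
= 570 / 30
= 19.0 deploys/day
(equivalently, 133.0 deploys/week)

19.0 deploys/day


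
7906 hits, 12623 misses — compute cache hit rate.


Formula: hit rate = hits / (hits + misses) * 100
hit rate = 7906 / (7906 + 12623) * 100
hit rate = 7906 / 20529 * 100
hit rate = 38.51%

38.51%


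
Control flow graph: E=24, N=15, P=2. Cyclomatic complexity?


Formula: V(G) = E - N + 2P
V(G) = 24 - 15 + 2*2
V(G) = 9 + 4
V(G) = 13

13


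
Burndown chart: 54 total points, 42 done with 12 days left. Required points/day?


Formula: Required rate = Remaining points / Days left
Remaining = 54 - 42 = 12 points
Required rate = 12 / 12 = 1.0 points/day

1.0 points/day


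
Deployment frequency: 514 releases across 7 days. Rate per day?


Formula: deployments per day = releases / days
= 514 / 7
= 73.429 deploys/day
(equivalently, 514.0 deploys/week)

73.429 deploys/day


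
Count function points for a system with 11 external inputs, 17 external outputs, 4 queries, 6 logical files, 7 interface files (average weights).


UFP = EI*4 + EO*5 + EQ*4 + ILF*10 + EIF*7
UFP = 11*4 + 17*5 + 4*4 + 6*10 + 7*7
UFP = 44 + 85 + 16 + 60 + 49
UFP = 254

254


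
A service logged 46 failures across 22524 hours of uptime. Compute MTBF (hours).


Formula: MTBF = Total operating time / Number of failures
MTBF = 22524 / 46
MTBF = 489.65 hours

489.65 hours


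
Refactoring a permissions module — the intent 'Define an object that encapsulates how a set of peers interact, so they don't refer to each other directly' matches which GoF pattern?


This matches the Mediator pattern

Mediator


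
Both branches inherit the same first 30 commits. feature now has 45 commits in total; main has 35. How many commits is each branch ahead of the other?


Common ancestor: commit #30
feature commits after divergence: 45 - 30 = 15
main commits after divergence: 35 - 30 = 5
feature is 15 commits ahead of main
main is 5 commits ahead of feature

feature ahead: 15, main ahead: 5


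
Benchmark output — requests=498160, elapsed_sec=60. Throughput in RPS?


Formula: throughput = requests / seconds
throughput = 498160 / 60
throughput = 8302.67 requests/second

8302.67 requests/second


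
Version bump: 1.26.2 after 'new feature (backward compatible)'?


Current: 1.26.2
Change category: 'new feature (backward compatible)' → minor bump
SemVer rule: minor bump → increment MINOR, reset PATCH to 0 (MAJOR unchanged)
New: 1.27.0

1.27.0


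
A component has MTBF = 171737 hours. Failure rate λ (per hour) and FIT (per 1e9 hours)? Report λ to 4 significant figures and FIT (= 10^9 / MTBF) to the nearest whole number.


Formula: λ = 1 / MTBF; FIT = λ × 1e9 = 1e9 / MTBF
λ = 1 / 171737 ≈ 5.823e-06 failures/hour
FIT = 1e9 / 171737 ≈ 5823 failures per 1e9 hours (nearest whole number)

λ = 5.823e-06 /h, FIT = 5823


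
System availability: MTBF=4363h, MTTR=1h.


Availability = MTBF / (MTBF + MTTR)
Availability = 4363 / (4363 + 1)
Availability = 4363 / 4364
Availability = 99.9771%

99.9771%


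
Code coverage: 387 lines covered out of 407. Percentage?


Coverage = covered / total * 100
Coverage = 387 / 407 * 100
Coverage = 95.09%

95.09%


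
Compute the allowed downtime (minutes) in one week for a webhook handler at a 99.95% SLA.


Formula: allowed downtime = period * (100 - SLA) / 100
Period (week) = 10080 minutes
Unavailability fraction = (100 - 99.95) / 100
Allowed downtime = 10080 * (100 - 99.95) / 100
Allowed downtime = 5.04 minutes

5.04 minutes


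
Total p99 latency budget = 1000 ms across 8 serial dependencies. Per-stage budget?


Formula: per_stage = total_budget / stages
per_stage = 1000 / 8
per_stage = 125.0 ms

125.0 ms


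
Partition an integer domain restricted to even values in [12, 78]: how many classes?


Constraint: even integers in [12, 78]
Class 1: x < 12 — out-of-range invalid
Class 2: x in [12,78] but odd — wrong type invalid
Class 3: x in [12,78] and even — valid
Class 4: x > 78 — out-of-range invalid
Total equivalence classes: 4

4 equivalence classes


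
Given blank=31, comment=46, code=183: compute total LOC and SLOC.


Total LOC = blank + comment + code
Total LOC = 31 + 46 + 183 = 260
SLOC (source only) = code = 183

Total LOC: 260, SLOC: 183


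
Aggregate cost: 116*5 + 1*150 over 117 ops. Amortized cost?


Formula: Amortized cost = Total cost / Operations
Total cost = (116 * 5) + (1 * 150)
Total cost = 580 + 150 = 730
Amortized = 730 / 117 = 6.2393

6.2393


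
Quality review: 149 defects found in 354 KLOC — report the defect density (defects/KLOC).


Defect density = defects / KLOC
Defect density = 149 / 354
Defect density = 0.421 defects/KLOC

0.421 defects/KLOC


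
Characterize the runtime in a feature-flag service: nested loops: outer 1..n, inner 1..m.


Reasoning: product of independent bounds
Complexity: O(n*m)

O(n*m)


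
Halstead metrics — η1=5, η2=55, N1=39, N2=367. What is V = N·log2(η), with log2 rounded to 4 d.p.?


Formula: V = N * log2(η), where N = N1 + N2 and η = η1 + η2
η = 5 + 55 = 60
N = 39 + 367 = 406
log2(60) ≈ 5.9069
V = 406 * 5.9069 = 2398.20

2398.20


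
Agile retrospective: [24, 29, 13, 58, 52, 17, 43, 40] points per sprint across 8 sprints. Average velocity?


Formula: Avg velocity = Total points / Number of sprints
Points: [24, 29, 13, 58, 52, 17, 43, 40]
Sum = 24 + 29 + 13 + 58 + 52 + 17 + 43 + 40 = 276
Avg velocity = 276 / 8 = 34.5 points/sprint

34.5 points/sprint


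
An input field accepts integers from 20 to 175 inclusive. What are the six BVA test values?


Range: [20, 175]
Boundaries: just below min, min, min+1, max-1, max, just above max
Values: [19, 20, 21, 174, 175, 176]

[19, 20, 21, 174, 175, 176]


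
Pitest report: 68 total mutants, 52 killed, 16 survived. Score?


Mutation score = killed / total * 100
Mutation score = 52 / 68 * 100
Mutation score = 76.47%

76.47%


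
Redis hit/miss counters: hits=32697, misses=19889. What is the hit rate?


Formula: hit rate = hits / (hits + misses) * 100
hit rate = 32697 / (32697 + 19889) * 100
hit rate = 32697 / 52586 * 100
hit rate = 62.18%

62.18%


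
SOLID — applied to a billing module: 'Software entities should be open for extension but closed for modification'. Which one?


This describes the Open/Closed Principle (OCP)

Open/Closed Principle (OCP)


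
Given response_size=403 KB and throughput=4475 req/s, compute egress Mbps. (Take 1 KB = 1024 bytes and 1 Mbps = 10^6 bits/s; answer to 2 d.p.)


Formula: Mbps = payload_bytes * RPS * 8 / 1e6
Payload per request = 403 KB = 403 * 1024 = 412672 bytes
Total bytes/sec = 412672 * 4475 = 1846707200
Total bits/sec = 1846707200 * 8 = 14773657600
Mbps = 14773657600 / 1e6 = 14773.66

14773.66 Mbps


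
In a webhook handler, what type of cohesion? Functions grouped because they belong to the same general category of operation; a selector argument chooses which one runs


Reasoning: Grouped by category of activity, not by data or sequence
Type: Logical cohesion

Logical cohesion


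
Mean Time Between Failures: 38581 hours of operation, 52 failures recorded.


Formula: MTBF = Total operating time / Number of failures
MTBF = 38581 / 52
MTBF = 741.94 hours

741.94 hours


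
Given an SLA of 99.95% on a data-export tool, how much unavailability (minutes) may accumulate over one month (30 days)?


Formula: allowed downtime = period * (100 - SLA) / 100
Period (month (30 days)) = 43200 minutes
Unavailability fraction = (100 - 99.95) / 100
Allowed downtime = 43200 * (100 - 99.95) / 100
Allowed downtime = 21.6 minutes

21.6 minutes


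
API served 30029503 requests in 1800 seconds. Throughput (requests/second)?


Formula: throughput = requests / seconds
throughput = 30029503 / 1800
throughput = 16683.06 requests/second

16683.06 requests/second


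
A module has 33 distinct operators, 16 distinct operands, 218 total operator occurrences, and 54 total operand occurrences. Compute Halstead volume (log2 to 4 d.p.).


Formula: V = N * log2(η), where N = N1 + N2 and η = η1 + η2
η = 33 + 16 = 49
N = 218 + 54 = 272
log2(49) ≈ 5.6147
V = 272 * 5.6147 = 1527.20

1527.20


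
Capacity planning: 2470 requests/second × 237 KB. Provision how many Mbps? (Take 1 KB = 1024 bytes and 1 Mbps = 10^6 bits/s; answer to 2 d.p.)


Formula: Mbps = payload_bytes * RPS * 8 / 1e6
Payload per request = 237 KB = 237 * 1024 = 242688 bytes
Total bytes/sec = 242688 * 2470 = 599439360
Total bits/sec = 599439360 * 8 = 4795514880
Mbps = 4795514880 / 1e6 = 4795.51

4795.51 Mbps


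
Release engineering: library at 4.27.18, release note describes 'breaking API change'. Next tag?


Current: 4.27.18
Change category: 'breaking API change' → major bump
SemVer rule: major bump → increment MAJOR, reset MINOR and PATCH to 0
New: 5.0.0

5.0.0


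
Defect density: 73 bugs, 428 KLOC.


Defect density = defects / KLOC
Defect density = 73 / 428
Defect density = 0.171 defects/KLOC

0.171 defects/KLOC


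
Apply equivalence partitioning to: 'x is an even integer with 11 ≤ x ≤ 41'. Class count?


Constraint: even integers in [11, 41]
Class 1: x < 11 — out-of-range invalid
Class 2: x in [11,41] but odd — wrong type invalid
Class 3: x in [11,41] and even — valid
Class 4: x > 41 — out-of-range invalid
Total equivalence classes: 4

4 equivalence classes


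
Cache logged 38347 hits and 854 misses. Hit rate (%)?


Formula: hit rate = hits / (hits + misses) * 100
hit rate = 38347 / (38347 + 854) * 100
hit rate = 38347 / 39201 * 100
hit rate = 97.82%

97.82%


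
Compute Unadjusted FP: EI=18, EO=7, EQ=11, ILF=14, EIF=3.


UFP = EI*4 + EO*5 + EQ*4 + ILF*10 + EIF*7
UFP = 18*4 + 7*5 + 11*4 + 14*10 + 3*7
UFP = 72 + 35 + 44 + 140 + 21
UFP = 312

312


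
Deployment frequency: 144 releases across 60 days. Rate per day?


Formula: deployments per day = releases / days
= 144 / 60
= 2.4 deploys/day
(equivalently, 16.8 deploys/week)

2.4 deploys/day


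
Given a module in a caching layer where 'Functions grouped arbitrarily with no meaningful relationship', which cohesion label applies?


Reasoning: Worst: random grouping
Type: Coincidental cohesion

Coincidental cohesion


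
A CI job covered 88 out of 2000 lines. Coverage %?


Coverage = covered / total * 100
Coverage = 88 / 2000 * 100
Coverage = 4.4%

4.4%


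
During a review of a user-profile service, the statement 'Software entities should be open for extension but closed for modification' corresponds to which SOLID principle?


This describes the Open/Closed Principle (OCP)

Open/Closed Principle (OCP)


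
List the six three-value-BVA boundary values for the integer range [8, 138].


Range: [8, 138]
Boundaries: just below min, min, min+1, max-1, max, just above max
Values: [7, 8, 9, 137, 138, 139]

[7, 8, 9, 137, 138, 139]


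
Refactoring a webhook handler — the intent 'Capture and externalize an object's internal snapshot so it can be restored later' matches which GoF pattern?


This matches the Memento pattern

Memento


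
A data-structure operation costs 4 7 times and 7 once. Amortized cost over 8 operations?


Formula: Amortized cost = Total cost / Operations
Total cost = (7 * 4) + (1 * 7)
Total cost = 28 + 7 = 35
Amortized = 35 / 8 = 4.375

4.375


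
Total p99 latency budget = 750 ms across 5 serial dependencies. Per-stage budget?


Formula: per_stage = total_budget / stages
per_stage = 750 / 5
per_stage = 150.0 ms

150.0 ms


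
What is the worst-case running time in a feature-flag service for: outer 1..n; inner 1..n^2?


Reasoning: n times n^2
Complexity: O(n^3)

O(n^3)


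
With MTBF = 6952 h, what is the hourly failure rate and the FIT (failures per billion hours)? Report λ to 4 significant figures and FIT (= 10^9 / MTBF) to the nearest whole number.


Formula: λ = 1 / MTBF; FIT = λ × 1e9 = 1e9 / MTBF
λ = 1 / 6952 ≈ 1.438e-04 failures/hour
FIT = 1e9 / 6952 ≈ 143843 failures per 1e9 hours (nearest whole number)

λ = 1.438e-04 /h, FIT = 143843


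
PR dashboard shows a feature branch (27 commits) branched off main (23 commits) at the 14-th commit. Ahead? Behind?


Common ancestor: commit #14
feature commits after divergence: 27 - 14 = 13
main commits after divergence: 23 - 14 = 9
feature is 13 commits ahead of main
main is 9 commits ahead of feature

feature ahead: 13, main ahead: 9


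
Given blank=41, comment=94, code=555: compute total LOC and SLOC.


Total LOC = blank + comment + code
Total LOC = 41 + 94 + 555 = 690
SLOC (source only) = code = 555

Total LOC: 690, SLOC: 555


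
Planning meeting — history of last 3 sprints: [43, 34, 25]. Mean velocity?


Formula: Avg velocity = Total points / Number of sprints
Points: [43, 34, 25]
Sum = 43 + 34 + 25 = 102
Avg velocity = 102 / 3 = 34.0 points/sprint

34.0 points/sprint


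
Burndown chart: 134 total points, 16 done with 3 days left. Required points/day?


Formula: Required rate = Remaining points / Days left
Remaining = 134 - 16 = 118 points
Required rate = 118 / 3 = 39.33 points/day

39.33 points/day


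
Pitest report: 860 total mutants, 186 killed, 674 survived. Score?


Mutation score = killed / total * 100
Mutation score = 186 / 860 * 100
Mutation score = 21.63%

21.63%


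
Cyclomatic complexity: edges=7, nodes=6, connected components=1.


Formula: V(G) = E - N + 2P
V(G) = 7 - 6 + 2*1
V(G) = 1 + 2
V(G) = 3

3


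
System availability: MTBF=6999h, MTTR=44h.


Availability = MTBF / (MTBF + MTTR)
Availability = 6999 / (6999 + 44)
Availability = 6999 / 7043
Availability = 99.3753%

99.3753%


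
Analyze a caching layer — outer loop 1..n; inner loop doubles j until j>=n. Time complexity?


Reasoning: linear outer times logarithmic inner
Complexity: O(n log n)

O(n log n)


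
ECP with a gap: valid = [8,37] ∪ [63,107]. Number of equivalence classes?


Valid ranges: [8,37] and [63,107]
Class 1: x < 8 — invalid
Class 2: 8 ≤ x ≤ 37 — valid
Class 3: 37 < x < 63 — invalid (gap between ranges)
Class 4: 63 ≤ x ≤ 107 — valid
Class 5: x > 107 — invalid
Total equivalence classes: 5

5 equivalence classes


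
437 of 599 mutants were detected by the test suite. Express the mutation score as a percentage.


Mutation score = killed / total * 100
Mutation score = 437 / 599 * 100
Mutation score = 72.95%

72.95%


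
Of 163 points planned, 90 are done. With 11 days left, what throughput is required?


Formula: Required rate = Remaining points / Days left
Remaining = 163 - 90 = 73 points
Required rate = 73 / 11 = 6.64 points/day

6.64 points/day


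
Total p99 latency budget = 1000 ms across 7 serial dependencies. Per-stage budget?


Formula: per_stage = total_budget / stages
per_stage = 1000 / 7
per_stage = 142.86 ms

142.86 ms


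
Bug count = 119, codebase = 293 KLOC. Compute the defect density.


Defect density = defects / KLOC
Defect density = 119 / 293
Defect density = 0.406 defects/KLOC

0.406 defects/KLOC


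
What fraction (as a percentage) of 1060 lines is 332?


Coverage = covered / total * 100
Coverage = 332 / 1060 * 100
Coverage = 31.32%

31.32%


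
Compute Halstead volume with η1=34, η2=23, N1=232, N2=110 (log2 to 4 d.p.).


Formula: V = N * log2(η), where N = N1 + N2 and η = η1 + η2
η = 34 + 23 = 57
N = 232 + 110 = 342
log2(57) ≈ 5.8329
V = 342 * 5.8329 = 1994.85

1994.85


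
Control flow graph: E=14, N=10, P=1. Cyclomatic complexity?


Formula: V(G) = E - N + 2P
V(G) = 14 - 10 + 2*1
V(G) = 4 + 2
V(G) = 6

6


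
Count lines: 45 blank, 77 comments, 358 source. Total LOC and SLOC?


Total LOC = blank + comment + code
Total LOC = 45 + 77 + 358 = 480
SLOC (source only) = code = 358

Total LOC: 480, SLOC: 358


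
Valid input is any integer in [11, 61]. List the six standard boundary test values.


Range: [11, 61]
Boundaries: just below min, min, min+1, max-1, max, just above max
Values: [10, 11, 12, 60, 61, 62]

[10, 11, 12, 60, 61, 62]


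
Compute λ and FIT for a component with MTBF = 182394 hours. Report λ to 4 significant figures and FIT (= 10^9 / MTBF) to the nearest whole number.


Formula: λ = 1 / MTBF; FIT = λ × 1e9 = 1e9 / MTBF
λ = 1 / 182394 ≈ 5.483e-06 failures/hour
FIT = 1e9 / 182394 ≈ 5483 failures per 1e9 hours (nearest whole number)

λ = 5.483e-06 /h, FIT = 5483


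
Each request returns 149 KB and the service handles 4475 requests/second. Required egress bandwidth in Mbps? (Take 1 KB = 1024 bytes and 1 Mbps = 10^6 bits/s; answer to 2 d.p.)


Formula: Mbps = payload_bytes * RPS * 8 / 1e6
Payload per request = 149 KB = 149 * 1024 = 152576 bytes
Total bytes/sec = 152576 * 4475 = 682777600
Total bits/sec = 682777600 * 8 = 5462220800
Mbps = 5462220800 / 1e6 = 5462.22

5462.22 Mbps


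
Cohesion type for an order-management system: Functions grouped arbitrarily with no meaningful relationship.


Reasoning: Worst: random grouping
Type: Coincidental cohesion

Coincidental cohesion


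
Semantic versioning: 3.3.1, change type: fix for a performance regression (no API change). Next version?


Current: 3.3.1
Change category: 'fix for a performance regression (no API change)' → patch bump
SemVer rule: patch bump → increment PATCH (MAJOR and MINOR unchanged)
New: 3.3.2

3.3.2


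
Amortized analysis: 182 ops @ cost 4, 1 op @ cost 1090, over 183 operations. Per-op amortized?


Formula: Amortized cost = Total cost / Operations
Total cost = (182 * 4) + (1 * 1090)
Total cost = 728 + 1090 = 1818
Amortized = 1818 / 183 = 9.9344

9.9344


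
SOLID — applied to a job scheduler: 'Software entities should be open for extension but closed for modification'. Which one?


This describes the Open/Closed Principle (OCP)

Open/Closed Principle (OCP)


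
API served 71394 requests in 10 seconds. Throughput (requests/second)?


Formula: throughput = requests / seconds
throughput = 71394 / 10
throughput = 7139.4 requests/second

7139.4 requests/second


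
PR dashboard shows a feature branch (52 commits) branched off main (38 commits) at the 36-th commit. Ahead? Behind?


Common ancestor: commit #36
feature commits after divergence: 52 - 36 = 16
main commits after divergence: 38 - 36 = 2
feature is 16 commits ahead of main
main is 2 commits ahead of feature

feature ahead: 16, main ahead: 2


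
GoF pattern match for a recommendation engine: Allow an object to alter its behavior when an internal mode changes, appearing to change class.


This matches the State pattern

State


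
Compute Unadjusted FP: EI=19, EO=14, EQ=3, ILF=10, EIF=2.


UFP = EI*4 + EO*5 + EQ*4 + ILF*10 + EIF*7
UFP = 19*4 + 14*5 + 3*4 + 10*10 + 2*7
UFP = 76 + 70 + 12 + 100 + 14
UFP = 272

272


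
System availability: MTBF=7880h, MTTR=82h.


Availability = MTBF / (MTBF + MTTR)
Availability = 7880 / (7880 + 82)
Availability = 7880 / 7962
Availability = 98.9701%

98.9701%


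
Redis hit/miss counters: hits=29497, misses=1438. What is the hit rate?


Formula: hit rate = hits / (hits + misses) * 100
hit rate = 29497 / (29497 + 1438) * 100
hit rate = 29497 / 30935 * 100
hit rate = 95.35%

95.35%


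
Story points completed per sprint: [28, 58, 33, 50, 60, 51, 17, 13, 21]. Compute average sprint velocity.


Formula: Avg velocity = Total points / Number of sprints
Points: [28, 58, 33, 50, 60, 51, 17, 13, 21]
Sum = 28 + 58 + 33 + 50 + 60 + 51 + 17 + 13 + 21 = 331
Avg velocity = 331 / 9 = 36.78 points/sprint

36.78 points/sprint


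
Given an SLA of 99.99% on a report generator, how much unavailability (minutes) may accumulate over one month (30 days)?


Formula: allowed downtime = period * (100 - SLA) / 100
Period (month (30 days)) = 43200 minutes
Unavailability fraction = (100 - 99.99) / 100
Allowed downtime = 43200 * (100 - 99.99) / 100
Allowed downtime = 4.32 minutes

4.32 minutes


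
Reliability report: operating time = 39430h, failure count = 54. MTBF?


Formula: MTBF = Total operating time / Number of failures
MTBF = 39430 / 54
MTBF = 730.19 hours

730.19 hours


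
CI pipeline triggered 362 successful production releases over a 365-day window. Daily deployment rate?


Formula: deployments per day = releases / days
= 362 / 365
= 0.992 deploys/day
(equivalently, 6.94 deploys/week)

0.992 deploys/day


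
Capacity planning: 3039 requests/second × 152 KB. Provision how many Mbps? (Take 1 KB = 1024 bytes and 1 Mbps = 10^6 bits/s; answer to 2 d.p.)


Formula: Mbps = payload_bytes * RPS * 8 / 1e6
Payload per request = 152 KB = 152 * 1024 = 155648 bytes
Total bytes/sec = 155648 * 3039 = 473014272
Total bits/sec = 473014272 * 8 = 3784114176
Mbps = 3784114176 / 1e6 = 3784.11

3784.11 Mbps


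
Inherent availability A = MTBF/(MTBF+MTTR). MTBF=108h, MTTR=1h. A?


Availability = MTBF / (MTBF + MTTR)
Availability = 108 / (108 + 1)
Availability = 108 / 109
Availability = 99.0826%

99.0826%


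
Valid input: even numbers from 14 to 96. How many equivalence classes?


Constraint: even integers in [14, 96]
Class 1: x < 14 — out-of-range invalid
Class 2: x in [14,96] but odd — wrong type invalid
Class 3: x in [14,96] and even — valid
Class 4: x > 96 — out-of-range invalid
Total equivalence classes: 4

4 equivalence classes


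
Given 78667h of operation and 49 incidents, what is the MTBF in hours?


Formula: MTBF = Total operating time / Number of failures
MTBF = 78667 / 49
MTBF = 1605.45 hours

1605.45 hours


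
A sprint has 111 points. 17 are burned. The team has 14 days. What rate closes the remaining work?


Formula: Required rate = Remaining points / Days left
Remaining = 111 - 17 = 94 points
Required rate = 94 / 14 = 6.71 points/day

6.71 points/day


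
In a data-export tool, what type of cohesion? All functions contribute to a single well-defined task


Reasoning: Best: single purpose
Type: Functional cohesion

Functional cohesion


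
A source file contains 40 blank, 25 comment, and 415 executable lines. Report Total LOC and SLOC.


Total LOC = blank + comment + code
Total LOC = 40 + 25 + 415 = 480
SLOC (source only) = code = 415

Total LOC: 480, SLOC: 415


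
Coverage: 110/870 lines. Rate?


Coverage = covered / total * 100
Coverage = 110 / 870 * 100
Coverage = 12.64%

12.64%


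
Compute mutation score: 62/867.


Mutation score = killed / total * 100
Mutation score = 62 / 867 * 100
Mutation score = 7.15%

7.15%


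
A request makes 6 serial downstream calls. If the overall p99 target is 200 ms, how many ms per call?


Formula: per_stage = total_budget / stages
per_stage = 200 / 6
per_stage = 33.33 ms

33.33 ms


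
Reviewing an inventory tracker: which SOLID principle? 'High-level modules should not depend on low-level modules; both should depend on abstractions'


This describes the Dependency Inversion Principle (DIP)

Dependency Inversion Principle (DIP)


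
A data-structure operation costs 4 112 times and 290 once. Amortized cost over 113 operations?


Formula: Amortized cost = Total cost / Operations
Total cost = (112 * 4) + (1 * 290)
Total cost = 448 + 290 = 738
Amortized = 738 / 113 = 6.531

6.531


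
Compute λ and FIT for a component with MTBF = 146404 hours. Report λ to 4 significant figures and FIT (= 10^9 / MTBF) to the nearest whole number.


Formula: λ = 1 / MTBF; FIT = λ × 1e9 = 1e9 / MTBF
λ = 1 / 146404 ≈ 6.830e-06 failures/hour
FIT = 1e9 / 146404 ≈ 6830 failures per 1e9 hours (nearest whole number)

λ = 6.830e-06 /h, FIT = 6830


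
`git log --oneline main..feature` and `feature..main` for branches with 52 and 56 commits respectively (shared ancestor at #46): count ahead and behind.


Common ancestor: commit #46
feature commits after divergence: 52 - 46 = 6
main commits after divergence: 56 - 46 = 10
feature is 6 commits ahead of main
main is 10 commits ahead of feature

feature ahead: 6, main ahead: 10


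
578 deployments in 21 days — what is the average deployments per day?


Formula: deployments per day = releases / days
= 578 / 21
= 27.524 deploys/day
(equivalently, 192.67 deploys/week)

27.524 deploys/day


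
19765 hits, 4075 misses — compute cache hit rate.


Formula: hit rate = hits / (hits + misses) * 100
hit rate = 19765 / (19765 + 4075) * 100
hit rate = 19765 / 23840 * 100
hit rate = 82.91%

82.91%


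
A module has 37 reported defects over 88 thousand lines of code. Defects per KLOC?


Defect density = defects / KLOC
Defect density = 37 / 88
Defect density = 0.42 defects/KLOC

0.42 defects/KLOC


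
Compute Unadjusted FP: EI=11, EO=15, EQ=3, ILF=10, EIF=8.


UFP = EI*4 + EO*5 + EQ*4 + ILF*10 + EIF*7
UFP = 11*4 + 15*5 + 3*4 + 10*10 + 8*7
UFP = 44 + 75 + 12 + 100 + 56
UFP = 287

287


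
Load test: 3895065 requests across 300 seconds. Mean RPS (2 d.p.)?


Formula: throughput = requests / seconds
throughput = 3895065 / 300
throughput = 12983.55 requests/second

12983.55 requests/second
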